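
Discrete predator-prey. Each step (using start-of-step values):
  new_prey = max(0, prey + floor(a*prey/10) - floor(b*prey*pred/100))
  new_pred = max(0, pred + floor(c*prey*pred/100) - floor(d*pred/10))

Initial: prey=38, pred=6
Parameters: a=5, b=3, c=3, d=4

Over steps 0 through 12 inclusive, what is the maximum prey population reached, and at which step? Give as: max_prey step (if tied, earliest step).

Answer: 61 2

Derivation:
Step 1: prey: 38+19-6=51; pred: 6+6-2=10
Step 2: prey: 51+25-15=61; pred: 10+15-4=21
Step 3: prey: 61+30-38=53; pred: 21+38-8=51
Step 4: prey: 53+26-81=0; pred: 51+81-20=112
Step 5: prey: 0+0-0=0; pred: 112+0-44=68
Step 6: prey: 0+0-0=0; pred: 68+0-27=41
Step 7: prey: 0+0-0=0; pred: 41+0-16=25
Step 8: prey: 0+0-0=0; pred: 25+0-10=15
Step 9: prey: 0+0-0=0; pred: 15+0-6=9
Step 10: prey: 0+0-0=0; pred: 9+0-3=6
Step 11: prey: 0+0-0=0; pred: 6+0-2=4
Step 12: prey: 0+0-0=0; pred: 4+0-1=3
Max prey = 61 at step 2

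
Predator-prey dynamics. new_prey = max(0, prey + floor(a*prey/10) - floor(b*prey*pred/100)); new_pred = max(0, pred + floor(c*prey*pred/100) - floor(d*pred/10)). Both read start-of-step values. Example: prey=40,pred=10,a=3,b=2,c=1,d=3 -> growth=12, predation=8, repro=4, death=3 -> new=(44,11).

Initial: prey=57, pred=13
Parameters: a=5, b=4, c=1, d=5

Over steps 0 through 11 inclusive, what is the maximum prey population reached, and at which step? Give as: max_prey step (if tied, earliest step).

Answer: 69 11

Derivation:
Step 1: prey: 57+28-29=56; pred: 13+7-6=14
Step 2: prey: 56+28-31=53; pred: 14+7-7=14
Step 3: prey: 53+26-29=50; pred: 14+7-7=14
Step 4: prey: 50+25-28=47; pred: 14+7-7=14
Step 5: prey: 47+23-26=44; pred: 14+6-7=13
Step 6: prey: 44+22-22=44; pred: 13+5-6=12
Step 7: prey: 44+22-21=45; pred: 12+5-6=11
Step 8: prey: 45+22-19=48; pred: 11+4-5=10
Step 9: prey: 48+24-19=53; pred: 10+4-5=9
Step 10: prey: 53+26-19=60; pred: 9+4-4=9
Step 11: prey: 60+30-21=69; pred: 9+5-4=10
Max prey = 69 at step 11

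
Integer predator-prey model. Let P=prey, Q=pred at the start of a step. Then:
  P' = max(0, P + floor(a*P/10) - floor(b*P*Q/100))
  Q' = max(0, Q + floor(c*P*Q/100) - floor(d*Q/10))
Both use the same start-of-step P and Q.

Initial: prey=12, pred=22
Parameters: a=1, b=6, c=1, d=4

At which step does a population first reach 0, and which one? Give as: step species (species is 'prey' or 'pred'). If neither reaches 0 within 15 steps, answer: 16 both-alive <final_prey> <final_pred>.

Step 1: prey: 12+1-15=0; pred: 22+2-8=16
First extinction: prey at step 1

Answer: 1 prey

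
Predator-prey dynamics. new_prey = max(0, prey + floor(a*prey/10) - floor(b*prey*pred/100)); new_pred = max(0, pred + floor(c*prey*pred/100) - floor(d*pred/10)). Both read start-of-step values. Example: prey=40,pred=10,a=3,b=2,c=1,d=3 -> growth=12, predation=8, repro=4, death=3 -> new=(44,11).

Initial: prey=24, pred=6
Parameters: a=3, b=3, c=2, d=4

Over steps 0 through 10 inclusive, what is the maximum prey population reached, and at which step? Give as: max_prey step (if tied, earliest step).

Answer: 35 4

Derivation:
Step 1: prey: 24+7-4=27; pred: 6+2-2=6
Step 2: prey: 27+8-4=31; pred: 6+3-2=7
Step 3: prey: 31+9-6=34; pred: 7+4-2=9
Step 4: prey: 34+10-9=35; pred: 9+6-3=12
Step 5: prey: 35+10-12=33; pred: 12+8-4=16
Step 6: prey: 33+9-15=27; pred: 16+10-6=20
Step 7: prey: 27+8-16=19; pred: 20+10-8=22
Step 8: prey: 19+5-12=12; pred: 22+8-8=22
Step 9: prey: 12+3-7=8; pred: 22+5-8=19
Step 10: prey: 8+2-4=6; pred: 19+3-7=15
Max prey = 35 at step 4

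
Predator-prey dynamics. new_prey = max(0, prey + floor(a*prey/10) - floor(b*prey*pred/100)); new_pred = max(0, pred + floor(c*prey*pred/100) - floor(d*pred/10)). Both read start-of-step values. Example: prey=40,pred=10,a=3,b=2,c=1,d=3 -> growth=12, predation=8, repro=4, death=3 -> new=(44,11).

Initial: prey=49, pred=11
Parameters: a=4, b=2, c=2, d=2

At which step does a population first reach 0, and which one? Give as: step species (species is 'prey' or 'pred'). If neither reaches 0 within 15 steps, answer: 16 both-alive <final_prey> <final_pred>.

Step 1: prey: 49+19-10=58; pred: 11+10-2=19
Step 2: prey: 58+23-22=59; pred: 19+22-3=38
Step 3: prey: 59+23-44=38; pred: 38+44-7=75
Step 4: prey: 38+15-57=0; pred: 75+57-15=117
First extinction: prey at step 4

Answer: 4 prey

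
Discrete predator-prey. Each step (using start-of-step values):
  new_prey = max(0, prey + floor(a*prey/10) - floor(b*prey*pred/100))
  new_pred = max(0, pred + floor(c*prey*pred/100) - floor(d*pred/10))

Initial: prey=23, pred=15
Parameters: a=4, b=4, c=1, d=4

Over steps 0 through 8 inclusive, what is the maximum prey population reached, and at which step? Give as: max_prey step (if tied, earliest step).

Step 1: prey: 23+9-13=19; pred: 15+3-6=12
Step 2: prey: 19+7-9=17; pred: 12+2-4=10
Step 3: prey: 17+6-6=17; pred: 10+1-4=7
Step 4: prey: 17+6-4=19; pred: 7+1-2=6
Step 5: prey: 19+7-4=22; pred: 6+1-2=5
Step 6: prey: 22+8-4=26; pred: 5+1-2=4
Step 7: prey: 26+10-4=32; pred: 4+1-1=4
Step 8: prey: 32+12-5=39; pred: 4+1-1=4
Max prey = 39 at step 8

Answer: 39 8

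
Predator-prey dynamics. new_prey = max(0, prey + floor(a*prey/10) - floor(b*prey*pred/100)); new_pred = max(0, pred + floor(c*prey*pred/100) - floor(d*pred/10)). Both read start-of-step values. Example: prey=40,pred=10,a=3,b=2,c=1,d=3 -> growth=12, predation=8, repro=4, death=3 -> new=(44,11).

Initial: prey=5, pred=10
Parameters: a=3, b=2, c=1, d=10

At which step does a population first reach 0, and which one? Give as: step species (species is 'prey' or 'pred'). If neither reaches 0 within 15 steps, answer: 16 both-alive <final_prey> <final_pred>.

Answer: 1 pred

Derivation:
Step 1: prey: 5+1-1=5; pred: 10+0-10=0
First extinction: pred at step 1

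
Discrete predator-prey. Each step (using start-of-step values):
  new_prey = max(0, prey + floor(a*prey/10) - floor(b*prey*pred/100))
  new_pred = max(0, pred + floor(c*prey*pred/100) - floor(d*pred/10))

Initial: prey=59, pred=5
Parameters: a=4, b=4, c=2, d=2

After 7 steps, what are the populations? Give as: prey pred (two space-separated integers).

Answer: 0 39

Derivation:
Step 1: prey: 59+23-11=71; pred: 5+5-1=9
Step 2: prey: 71+28-25=74; pred: 9+12-1=20
Step 3: prey: 74+29-59=44; pred: 20+29-4=45
Step 4: prey: 44+17-79=0; pred: 45+39-9=75
Step 5: prey: 0+0-0=0; pred: 75+0-15=60
Step 6: prey: 0+0-0=0; pred: 60+0-12=48
Step 7: prey: 0+0-0=0; pred: 48+0-9=39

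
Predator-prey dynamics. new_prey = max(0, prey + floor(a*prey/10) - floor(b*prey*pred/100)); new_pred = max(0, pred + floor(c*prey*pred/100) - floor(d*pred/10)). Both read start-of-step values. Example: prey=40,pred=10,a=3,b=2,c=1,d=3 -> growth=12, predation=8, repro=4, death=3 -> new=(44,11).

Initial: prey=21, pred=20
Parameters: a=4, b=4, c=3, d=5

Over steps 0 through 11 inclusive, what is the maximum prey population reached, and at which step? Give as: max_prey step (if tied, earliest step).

Step 1: prey: 21+8-16=13; pred: 20+12-10=22
Step 2: prey: 13+5-11=7; pred: 22+8-11=19
Step 3: prey: 7+2-5=4; pred: 19+3-9=13
Step 4: prey: 4+1-2=3; pred: 13+1-6=8
Step 5: prey: 3+1-0=4; pred: 8+0-4=4
Step 6: prey: 4+1-0=5; pred: 4+0-2=2
Step 7: prey: 5+2-0=7; pred: 2+0-1=1
Step 8: prey: 7+2-0=9; pred: 1+0-0=1
Step 9: prey: 9+3-0=12; pred: 1+0-0=1
Step 10: prey: 12+4-0=16; pred: 1+0-0=1
Step 11: prey: 16+6-0=22; pred: 1+0-0=1
Max prey = 22 at step 11

Answer: 22 11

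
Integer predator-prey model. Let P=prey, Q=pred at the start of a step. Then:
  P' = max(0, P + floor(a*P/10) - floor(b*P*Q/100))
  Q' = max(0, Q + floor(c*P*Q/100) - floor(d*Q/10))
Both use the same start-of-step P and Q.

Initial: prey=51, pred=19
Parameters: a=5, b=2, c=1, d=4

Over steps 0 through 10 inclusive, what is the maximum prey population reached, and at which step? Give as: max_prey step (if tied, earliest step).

Step 1: prey: 51+25-19=57; pred: 19+9-7=21
Step 2: prey: 57+28-23=62; pred: 21+11-8=24
Step 3: prey: 62+31-29=64; pred: 24+14-9=29
Step 4: prey: 64+32-37=59; pred: 29+18-11=36
Step 5: prey: 59+29-42=46; pred: 36+21-14=43
Step 6: prey: 46+23-39=30; pred: 43+19-17=45
Step 7: prey: 30+15-27=18; pred: 45+13-18=40
Step 8: prey: 18+9-14=13; pred: 40+7-16=31
Step 9: prey: 13+6-8=11; pred: 31+4-12=23
Step 10: prey: 11+5-5=11; pred: 23+2-9=16
Max prey = 64 at step 3

Answer: 64 3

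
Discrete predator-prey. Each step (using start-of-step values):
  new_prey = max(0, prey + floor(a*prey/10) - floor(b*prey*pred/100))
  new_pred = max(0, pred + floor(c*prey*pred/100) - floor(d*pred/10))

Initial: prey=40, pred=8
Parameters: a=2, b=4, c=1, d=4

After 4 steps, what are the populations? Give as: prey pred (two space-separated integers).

Answer: 28 7

Derivation:
Step 1: prey: 40+8-12=36; pred: 8+3-3=8
Step 2: prey: 36+7-11=32; pred: 8+2-3=7
Step 3: prey: 32+6-8=30; pred: 7+2-2=7
Step 4: prey: 30+6-8=28; pred: 7+2-2=7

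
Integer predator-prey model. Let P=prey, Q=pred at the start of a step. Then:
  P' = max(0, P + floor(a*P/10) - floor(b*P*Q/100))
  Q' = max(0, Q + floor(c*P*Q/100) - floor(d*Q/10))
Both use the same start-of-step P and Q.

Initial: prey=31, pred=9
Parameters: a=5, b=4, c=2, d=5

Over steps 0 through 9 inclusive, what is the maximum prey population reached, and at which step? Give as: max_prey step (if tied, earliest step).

Step 1: prey: 31+15-11=35; pred: 9+5-4=10
Step 2: prey: 35+17-14=38; pred: 10+7-5=12
Step 3: prey: 38+19-18=39; pred: 12+9-6=15
Step 4: prey: 39+19-23=35; pred: 15+11-7=19
Step 5: prey: 35+17-26=26; pred: 19+13-9=23
Step 6: prey: 26+13-23=16; pred: 23+11-11=23
Step 7: prey: 16+8-14=10; pred: 23+7-11=19
Step 8: prey: 10+5-7=8; pred: 19+3-9=13
Step 9: prey: 8+4-4=8; pred: 13+2-6=9
Max prey = 39 at step 3

Answer: 39 3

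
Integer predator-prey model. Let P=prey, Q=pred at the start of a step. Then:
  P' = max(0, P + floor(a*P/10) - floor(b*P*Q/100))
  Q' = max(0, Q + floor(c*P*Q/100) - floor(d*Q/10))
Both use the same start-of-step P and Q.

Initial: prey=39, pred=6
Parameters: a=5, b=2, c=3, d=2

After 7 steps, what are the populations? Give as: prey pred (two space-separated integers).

Answer: 0 116

Derivation:
Step 1: prey: 39+19-4=54; pred: 6+7-1=12
Step 2: prey: 54+27-12=69; pred: 12+19-2=29
Step 3: prey: 69+34-40=63; pred: 29+60-5=84
Step 4: prey: 63+31-105=0; pred: 84+158-16=226
Step 5: prey: 0+0-0=0; pred: 226+0-45=181
Step 6: prey: 0+0-0=0; pred: 181+0-36=145
Step 7: prey: 0+0-0=0; pred: 145+0-29=116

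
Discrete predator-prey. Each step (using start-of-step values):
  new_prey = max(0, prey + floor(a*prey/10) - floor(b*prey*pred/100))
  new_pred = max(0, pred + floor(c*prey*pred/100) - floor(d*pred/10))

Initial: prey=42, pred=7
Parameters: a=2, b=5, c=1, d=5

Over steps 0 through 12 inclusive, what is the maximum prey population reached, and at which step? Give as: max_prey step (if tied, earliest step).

Answer: 84 12

Derivation:
Step 1: prey: 42+8-14=36; pred: 7+2-3=6
Step 2: prey: 36+7-10=33; pred: 6+2-3=5
Step 3: prey: 33+6-8=31; pred: 5+1-2=4
Step 4: prey: 31+6-6=31; pred: 4+1-2=3
Step 5: prey: 31+6-4=33; pred: 3+0-1=2
Step 6: prey: 33+6-3=36; pred: 2+0-1=1
Step 7: prey: 36+7-1=42; pred: 1+0-0=1
Step 8: prey: 42+8-2=48; pred: 1+0-0=1
Step 9: prey: 48+9-2=55; pred: 1+0-0=1
Step 10: prey: 55+11-2=64; pred: 1+0-0=1
Step 11: prey: 64+12-3=73; pred: 1+0-0=1
Step 12: prey: 73+14-3=84; pred: 1+0-0=1
Max prey = 84 at step 12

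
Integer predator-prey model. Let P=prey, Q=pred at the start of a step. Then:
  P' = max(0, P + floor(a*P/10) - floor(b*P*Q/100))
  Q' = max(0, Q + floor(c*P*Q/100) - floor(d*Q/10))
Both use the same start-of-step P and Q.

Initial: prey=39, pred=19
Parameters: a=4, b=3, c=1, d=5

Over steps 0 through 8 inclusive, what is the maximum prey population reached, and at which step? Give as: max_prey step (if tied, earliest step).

Step 1: prey: 39+15-22=32; pred: 19+7-9=17
Step 2: prey: 32+12-16=28; pred: 17+5-8=14
Step 3: prey: 28+11-11=28; pred: 14+3-7=10
Step 4: prey: 28+11-8=31; pred: 10+2-5=7
Step 5: prey: 31+12-6=37; pred: 7+2-3=6
Step 6: prey: 37+14-6=45; pred: 6+2-3=5
Step 7: prey: 45+18-6=57; pred: 5+2-2=5
Step 8: prey: 57+22-8=71; pred: 5+2-2=5
Max prey = 71 at step 8

Answer: 71 8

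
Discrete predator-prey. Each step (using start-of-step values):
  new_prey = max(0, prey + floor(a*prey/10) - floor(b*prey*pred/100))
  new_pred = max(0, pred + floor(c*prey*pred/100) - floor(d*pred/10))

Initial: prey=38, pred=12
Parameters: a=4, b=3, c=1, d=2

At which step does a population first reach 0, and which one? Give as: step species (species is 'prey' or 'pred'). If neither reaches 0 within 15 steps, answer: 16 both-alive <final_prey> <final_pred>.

Answer: 16 both-alive 10 6

Derivation:
Step 1: prey: 38+15-13=40; pred: 12+4-2=14
Step 2: prey: 40+16-16=40; pred: 14+5-2=17
Step 3: prey: 40+16-20=36; pred: 17+6-3=20
Step 4: prey: 36+14-21=29; pred: 20+7-4=23
Step 5: prey: 29+11-20=20; pred: 23+6-4=25
Step 6: prey: 20+8-15=13; pred: 25+5-5=25
Step 7: prey: 13+5-9=9; pred: 25+3-5=23
Step 8: prey: 9+3-6=6; pred: 23+2-4=21
Step 9: prey: 6+2-3=5; pred: 21+1-4=18
Step 10: prey: 5+2-2=5; pred: 18+0-3=15
Step 11: prey: 5+2-2=5; pred: 15+0-3=12
Step 12: prey: 5+2-1=6; pred: 12+0-2=10
Step 13: prey: 6+2-1=7; pred: 10+0-2=8
Step 14: prey: 7+2-1=8; pred: 8+0-1=7
Step 15: prey: 8+3-1=10; pred: 7+0-1=6
No extinction within 15 steps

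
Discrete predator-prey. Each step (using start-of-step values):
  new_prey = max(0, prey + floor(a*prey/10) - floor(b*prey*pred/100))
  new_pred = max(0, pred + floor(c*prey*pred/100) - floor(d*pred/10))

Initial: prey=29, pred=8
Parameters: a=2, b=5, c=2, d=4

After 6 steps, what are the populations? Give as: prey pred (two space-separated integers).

Answer: 6 4

Derivation:
Step 1: prey: 29+5-11=23; pred: 8+4-3=9
Step 2: prey: 23+4-10=17; pred: 9+4-3=10
Step 3: prey: 17+3-8=12; pred: 10+3-4=9
Step 4: prey: 12+2-5=9; pred: 9+2-3=8
Step 5: prey: 9+1-3=7; pred: 8+1-3=6
Step 6: prey: 7+1-2=6; pred: 6+0-2=4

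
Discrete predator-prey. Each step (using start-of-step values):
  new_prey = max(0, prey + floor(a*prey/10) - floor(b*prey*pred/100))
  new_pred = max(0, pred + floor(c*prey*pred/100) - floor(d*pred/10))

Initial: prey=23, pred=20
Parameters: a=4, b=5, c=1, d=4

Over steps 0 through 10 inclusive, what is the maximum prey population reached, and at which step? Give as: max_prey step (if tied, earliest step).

Step 1: prey: 23+9-23=9; pred: 20+4-8=16
Step 2: prey: 9+3-7=5; pred: 16+1-6=11
Step 3: prey: 5+2-2=5; pred: 11+0-4=7
Step 4: prey: 5+2-1=6; pred: 7+0-2=5
Step 5: prey: 6+2-1=7; pred: 5+0-2=3
Step 6: prey: 7+2-1=8; pred: 3+0-1=2
Step 7: prey: 8+3-0=11; pred: 2+0-0=2
Step 8: prey: 11+4-1=14; pred: 2+0-0=2
Step 9: prey: 14+5-1=18; pred: 2+0-0=2
Step 10: prey: 18+7-1=24; pred: 2+0-0=2
Max prey = 24 at step 10

Answer: 24 10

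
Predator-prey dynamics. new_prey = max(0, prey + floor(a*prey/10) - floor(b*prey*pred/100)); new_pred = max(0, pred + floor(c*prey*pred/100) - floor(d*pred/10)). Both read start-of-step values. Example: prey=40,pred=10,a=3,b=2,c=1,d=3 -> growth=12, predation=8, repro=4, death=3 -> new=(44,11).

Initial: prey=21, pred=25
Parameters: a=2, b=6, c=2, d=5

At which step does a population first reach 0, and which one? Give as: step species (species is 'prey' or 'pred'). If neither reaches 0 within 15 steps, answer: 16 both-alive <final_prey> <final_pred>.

Step 1: prey: 21+4-31=0; pred: 25+10-12=23
First extinction: prey at step 1

Answer: 1 prey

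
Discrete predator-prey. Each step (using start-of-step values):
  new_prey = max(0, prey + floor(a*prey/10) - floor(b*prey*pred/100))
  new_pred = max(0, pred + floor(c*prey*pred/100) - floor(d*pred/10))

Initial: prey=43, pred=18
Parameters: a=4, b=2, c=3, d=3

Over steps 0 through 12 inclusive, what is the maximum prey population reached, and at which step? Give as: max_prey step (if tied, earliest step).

Answer: 45 1

Derivation:
Step 1: prey: 43+17-15=45; pred: 18+23-5=36
Step 2: prey: 45+18-32=31; pred: 36+48-10=74
Step 3: prey: 31+12-45=0; pred: 74+68-22=120
Step 4: prey: 0+0-0=0; pred: 120+0-36=84
Step 5: prey: 0+0-0=0; pred: 84+0-25=59
Step 6: prey: 0+0-0=0; pred: 59+0-17=42
Step 7: prey: 0+0-0=0; pred: 42+0-12=30
Step 8: prey: 0+0-0=0; pred: 30+0-9=21
Step 9: prey: 0+0-0=0; pred: 21+0-6=15
Step 10: prey: 0+0-0=0; pred: 15+0-4=11
Step 11: prey: 0+0-0=0; pred: 11+0-3=8
Step 12: prey: 0+0-0=0; pred: 8+0-2=6
Max prey = 45 at step 1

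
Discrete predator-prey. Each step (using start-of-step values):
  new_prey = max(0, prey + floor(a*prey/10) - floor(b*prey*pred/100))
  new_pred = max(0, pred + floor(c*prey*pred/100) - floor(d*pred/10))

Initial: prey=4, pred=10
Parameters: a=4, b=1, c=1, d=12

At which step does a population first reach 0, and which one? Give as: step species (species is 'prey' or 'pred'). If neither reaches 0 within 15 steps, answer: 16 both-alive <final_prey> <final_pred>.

Step 1: prey: 4+1-0=5; pred: 10+0-12=0
First extinction: pred at step 1

Answer: 1 pred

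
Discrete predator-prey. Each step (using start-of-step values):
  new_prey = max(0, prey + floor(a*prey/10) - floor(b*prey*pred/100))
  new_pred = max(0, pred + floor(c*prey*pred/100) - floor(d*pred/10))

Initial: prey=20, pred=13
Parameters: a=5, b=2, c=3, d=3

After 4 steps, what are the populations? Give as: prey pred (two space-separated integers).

Step 1: prey: 20+10-5=25; pred: 13+7-3=17
Step 2: prey: 25+12-8=29; pred: 17+12-5=24
Step 3: prey: 29+14-13=30; pred: 24+20-7=37
Step 4: prey: 30+15-22=23; pred: 37+33-11=59

Answer: 23 59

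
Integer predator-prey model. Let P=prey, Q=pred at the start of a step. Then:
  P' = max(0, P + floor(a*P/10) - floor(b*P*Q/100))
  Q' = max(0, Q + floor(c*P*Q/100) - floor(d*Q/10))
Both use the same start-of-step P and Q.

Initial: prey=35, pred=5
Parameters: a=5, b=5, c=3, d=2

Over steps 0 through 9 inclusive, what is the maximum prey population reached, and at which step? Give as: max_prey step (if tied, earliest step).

Step 1: prey: 35+17-8=44; pred: 5+5-1=9
Step 2: prey: 44+22-19=47; pred: 9+11-1=19
Step 3: prey: 47+23-44=26; pred: 19+26-3=42
Step 4: prey: 26+13-54=0; pred: 42+32-8=66
Step 5: prey: 0+0-0=0; pred: 66+0-13=53
Step 6: prey: 0+0-0=0; pred: 53+0-10=43
Step 7: prey: 0+0-0=0; pred: 43+0-8=35
Step 8: prey: 0+0-0=0; pred: 35+0-7=28
Step 9: prey: 0+0-0=0; pred: 28+0-5=23
Max prey = 47 at step 2

Answer: 47 2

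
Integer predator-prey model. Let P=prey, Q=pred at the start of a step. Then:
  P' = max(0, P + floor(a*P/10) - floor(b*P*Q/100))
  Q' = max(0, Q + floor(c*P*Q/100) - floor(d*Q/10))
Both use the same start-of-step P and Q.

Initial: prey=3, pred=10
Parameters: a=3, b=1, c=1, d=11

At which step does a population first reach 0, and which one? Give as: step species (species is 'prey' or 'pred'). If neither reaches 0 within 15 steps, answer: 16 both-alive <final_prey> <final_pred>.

Step 1: prey: 3+0-0=3; pred: 10+0-11=0
First extinction: pred at step 1

Answer: 1 pred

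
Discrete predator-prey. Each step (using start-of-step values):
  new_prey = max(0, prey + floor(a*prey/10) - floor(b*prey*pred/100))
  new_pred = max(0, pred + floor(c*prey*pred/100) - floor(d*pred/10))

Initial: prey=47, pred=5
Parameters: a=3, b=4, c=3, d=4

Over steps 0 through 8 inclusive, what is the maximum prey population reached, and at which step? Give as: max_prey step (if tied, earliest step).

Answer: 52 1

Derivation:
Step 1: prey: 47+14-9=52; pred: 5+7-2=10
Step 2: prey: 52+15-20=47; pred: 10+15-4=21
Step 3: prey: 47+14-39=22; pred: 21+29-8=42
Step 4: prey: 22+6-36=0; pred: 42+27-16=53
Step 5: prey: 0+0-0=0; pred: 53+0-21=32
Step 6: prey: 0+0-0=0; pred: 32+0-12=20
Step 7: prey: 0+0-0=0; pred: 20+0-8=12
Step 8: prey: 0+0-0=0; pred: 12+0-4=8
Max prey = 52 at step 1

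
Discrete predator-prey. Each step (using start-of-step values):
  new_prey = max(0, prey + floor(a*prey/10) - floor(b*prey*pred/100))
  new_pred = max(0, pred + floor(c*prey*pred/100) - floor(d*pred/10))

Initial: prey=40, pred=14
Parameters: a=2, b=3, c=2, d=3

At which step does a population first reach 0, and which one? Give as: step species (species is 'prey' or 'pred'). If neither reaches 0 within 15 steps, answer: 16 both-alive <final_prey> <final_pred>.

Step 1: prey: 40+8-16=32; pred: 14+11-4=21
Step 2: prey: 32+6-20=18; pred: 21+13-6=28
Step 3: prey: 18+3-15=6; pred: 28+10-8=30
Step 4: prey: 6+1-5=2; pred: 30+3-9=24
Step 5: prey: 2+0-1=1; pred: 24+0-7=17
Step 6: prey: 1+0-0=1; pred: 17+0-5=12
Step 7: prey: 1+0-0=1; pred: 12+0-3=9
Step 8: prey: 1+0-0=1; pred: 9+0-2=7
Step 9: prey: 1+0-0=1; pred: 7+0-2=5
Step 10: prey: 1+0-0=1; pred: 5+0-1=4
Step 11: prey: 1+0-0=1; pred: 4+0-1=3
Step 12: prey: 1+0-0=1; pred: 3+0-0=3
Steps 13-15: state stable at prey=1, pred=3 (no change)
No extinction within 15 steps

Answer: 16 both-alive 1 3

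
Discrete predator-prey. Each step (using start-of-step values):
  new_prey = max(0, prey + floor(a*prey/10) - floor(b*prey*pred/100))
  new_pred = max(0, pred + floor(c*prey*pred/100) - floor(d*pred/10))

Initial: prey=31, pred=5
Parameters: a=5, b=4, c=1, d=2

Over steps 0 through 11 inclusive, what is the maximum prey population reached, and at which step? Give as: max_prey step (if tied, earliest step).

Step 1: prey: 31+15-6=40; pred: 5+1-1=5
Step 2: prey: 40+20-8=52; pred: 5+2-1=6
Step 3: prey: 52+26-12=66; pred: 6+3-1=8
Step 4: prey: 66+33-21=78; pred: 8+5-1=12
Step 5: prey: 78+39-37=80; pred: 12+9-2=19
Step 6: prey: 80+40-60=60; pred: 19+15-3=31
Step 7: prey: 60+30-74=16; pred: 31+18-6=43
Step 8: prey: 16+8-27=0; pred: 43+6-8=41
Step 9: prey: 0+0-0=0; pred: 41+0-8=33
Step 10: prey: 0+0-0=0; pred: 33+0-6=27
Step 11: prey: 0+0-0=0; pred: 27+0-5=22
Max prey = 80 at step 5

Answer: 80 5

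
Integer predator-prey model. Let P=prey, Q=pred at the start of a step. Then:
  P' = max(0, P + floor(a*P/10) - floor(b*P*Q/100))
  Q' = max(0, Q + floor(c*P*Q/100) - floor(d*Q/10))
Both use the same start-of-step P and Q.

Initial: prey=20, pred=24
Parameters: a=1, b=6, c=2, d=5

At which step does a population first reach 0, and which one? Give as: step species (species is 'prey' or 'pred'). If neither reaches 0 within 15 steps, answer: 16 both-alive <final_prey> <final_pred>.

Answer: 1 prey

Derivation:
Step 1: prey: 20+2-28=0; pred: 24+9-12=21
First extinction: prey at step 1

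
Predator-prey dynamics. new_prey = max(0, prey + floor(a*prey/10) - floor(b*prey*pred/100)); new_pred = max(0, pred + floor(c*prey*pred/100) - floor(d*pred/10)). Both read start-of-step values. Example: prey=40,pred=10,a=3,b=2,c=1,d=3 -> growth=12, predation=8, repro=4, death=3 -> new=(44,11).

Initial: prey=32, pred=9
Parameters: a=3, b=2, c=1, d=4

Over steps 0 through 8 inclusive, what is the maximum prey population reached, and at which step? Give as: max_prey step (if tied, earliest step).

Step 1: prey: 32+9-5=36; pred: 9+2-3=8
Step 2: prey: 36+10-5=41; pred: 8+2-3=7
Step 3: prey: 41+12-5=48; pred: 7+2-2=7
Step 4: prey: 48+14-6=56; pred: 7+3-2=8
Step 5: prey: 56+16-8=64; pred: 8+4-3=9
Step 6: prey: 64+19-11=72; pred: 9+5-3=11
Step 7: prey: 72+21-15=78; pred: 11+7-4=14
Step 8: prey: 78+23-21=80; pred: 14+10-5=19
Max prey = 80 at step 8

Answer: 80 8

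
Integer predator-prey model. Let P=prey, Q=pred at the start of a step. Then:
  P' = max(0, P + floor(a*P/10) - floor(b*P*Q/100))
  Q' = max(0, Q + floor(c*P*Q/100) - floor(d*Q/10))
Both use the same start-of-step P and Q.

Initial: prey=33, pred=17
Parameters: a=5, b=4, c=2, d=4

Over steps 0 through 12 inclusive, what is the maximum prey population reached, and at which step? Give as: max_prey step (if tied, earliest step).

Answer: 37 12

Derivation:
Step 1: prey: 33+16-22=27; pred: 17+11-6=22
Step 2: prey: 27+13-23=17; pred: 22+11-8=25
Step 3: prey: 17+8-17=8; pred: 25+8-10=23
Step 4: prey: 8+4-7=5; pred: 23+3-9=17
Step 5: prey: 5+2-3=4; pred: 17+1-6=12
Step 6: prey: 4+2-1=5; pred: 12+0-4=8
Step 7: prey: 5+2-1=6; pred: 8+0-3=5
Step 8: prey: 6+3-1=8; pred: 5+0-2=3
Step 9: prey: 8+4-0=12; pred: 3+0-1=2
Step 10: prey: 12+6-0=18; pred: 2+0-0=2
Step 11: prey: 18+9-1=26; pred: 2+0-0=2
Step 12: prey: 26+13-2=37; pred: 2+1-0=3
Max prey = 37 at step 12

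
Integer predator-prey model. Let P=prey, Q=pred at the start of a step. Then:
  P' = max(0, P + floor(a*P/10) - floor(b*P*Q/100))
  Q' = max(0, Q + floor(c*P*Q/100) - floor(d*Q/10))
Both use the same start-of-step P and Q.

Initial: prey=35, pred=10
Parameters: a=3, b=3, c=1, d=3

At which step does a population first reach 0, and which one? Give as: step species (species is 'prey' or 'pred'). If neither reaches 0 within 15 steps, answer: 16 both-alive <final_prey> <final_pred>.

Step 1: prey: 35+10-10=35; pred: 10+3-3=10
Steps 2-15: state stable at prey=35, pred=10 (no change)
No extinction within 15 steps

Answer: 16 both-alive 35 10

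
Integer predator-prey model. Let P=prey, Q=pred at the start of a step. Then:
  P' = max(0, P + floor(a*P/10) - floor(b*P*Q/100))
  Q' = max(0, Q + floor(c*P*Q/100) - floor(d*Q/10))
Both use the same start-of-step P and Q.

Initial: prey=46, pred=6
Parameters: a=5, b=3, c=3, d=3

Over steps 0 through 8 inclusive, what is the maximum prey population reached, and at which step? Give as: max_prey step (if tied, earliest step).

Step 1: prey: 46+23-8=61; pred: 6+8-1=13
Step 2: prey: 61+30-23=68; pred: 13+23-3=33
Step 3: prey: 68+34-67=35; pred: 33+67-9=91
Step 4: prey: 35+17-95=0; pred: 91+95-27=159
Step 5: prey: 0+0-0=0; pred: 159+0-47=112
Step 6: prey: 0+0-0=0; pred: 112+0-33=79
Step 7: prey: 0+0-0=0; pred: 79+0-23=56
Step 8: prey: 0+0-0=0; pred: 56+0-16=40
Max prey = 68 at step 2

Answer: 68 2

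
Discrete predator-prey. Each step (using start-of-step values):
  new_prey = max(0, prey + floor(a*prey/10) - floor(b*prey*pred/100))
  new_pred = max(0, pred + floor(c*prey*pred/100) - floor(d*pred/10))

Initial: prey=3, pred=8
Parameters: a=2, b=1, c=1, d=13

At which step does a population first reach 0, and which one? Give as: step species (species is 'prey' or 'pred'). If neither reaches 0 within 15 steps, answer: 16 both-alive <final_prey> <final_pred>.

Step 1: prey: 3+0-0=3; pred: 8+0-10=0
First extinction: pred at step 1

Answer: 1 pred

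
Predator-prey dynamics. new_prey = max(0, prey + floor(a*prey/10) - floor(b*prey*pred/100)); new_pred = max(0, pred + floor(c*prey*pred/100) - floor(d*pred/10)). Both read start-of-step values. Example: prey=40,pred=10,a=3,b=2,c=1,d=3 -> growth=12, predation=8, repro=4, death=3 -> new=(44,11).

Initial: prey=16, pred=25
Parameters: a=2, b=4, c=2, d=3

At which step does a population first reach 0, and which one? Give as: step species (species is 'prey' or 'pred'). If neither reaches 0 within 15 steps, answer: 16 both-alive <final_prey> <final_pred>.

Answer: 2 prey

Derivation:
Step 1: prey: 16+3-16=3; pred: 25+8-7=26
Step 2: prey: 3+0-3=0; pred: 26+1-7=20
First extinction: prey at step 2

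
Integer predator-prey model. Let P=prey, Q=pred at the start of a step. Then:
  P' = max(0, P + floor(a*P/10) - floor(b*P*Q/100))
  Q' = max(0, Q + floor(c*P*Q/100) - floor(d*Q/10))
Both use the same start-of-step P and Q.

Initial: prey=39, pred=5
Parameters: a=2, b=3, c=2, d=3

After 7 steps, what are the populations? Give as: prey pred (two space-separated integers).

Step 1: prey: 39+7-5=41; pred: 5+3-1=7
Step 2: prey: 41+8-8=41; pred: 7+5-2=10
Step 3: prey: 41+8-12=37; pred: 10+8-3=15
Step 4: prey: 37+7-16=28; pred: 15+11-4=22
Step 5: prey: 28+5-18=15; pred: 22+12-6=28
Step 6: prey: 15+3-12=6; pred: 28+8-8=28
Step 7: prey: 6+1-5=2; pred: 28+3-8=23

Answer: 2 23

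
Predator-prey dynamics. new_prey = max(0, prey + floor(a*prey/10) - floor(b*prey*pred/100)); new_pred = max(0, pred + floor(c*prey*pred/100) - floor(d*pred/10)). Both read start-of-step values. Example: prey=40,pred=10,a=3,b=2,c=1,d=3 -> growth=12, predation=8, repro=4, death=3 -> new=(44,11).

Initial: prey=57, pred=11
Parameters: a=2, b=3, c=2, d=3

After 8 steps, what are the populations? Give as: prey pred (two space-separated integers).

Answer: 0 10

Derivation:
Step 1: prey: 57+11-18=50; pred: 11+12-3=20
Step 2: prey: 50+10-30=30; pred: 20+20-6=34
Step 3: prey: 30+6-30=6; pred: 34+20-10=44
Step 4: prey: 6+1-7=0; pred: 44+5-13=36
Step 5: prey: 0+0-0=0; pred: 36+0-10=26
Step 6: prey: 0+0-0=0; pred: 26+0-7=19
Step 7: prey: 0+0-0=0; pred: 19+0-5=14
Step 8: prey: 0+0-0=0; pred: 14+0-4=10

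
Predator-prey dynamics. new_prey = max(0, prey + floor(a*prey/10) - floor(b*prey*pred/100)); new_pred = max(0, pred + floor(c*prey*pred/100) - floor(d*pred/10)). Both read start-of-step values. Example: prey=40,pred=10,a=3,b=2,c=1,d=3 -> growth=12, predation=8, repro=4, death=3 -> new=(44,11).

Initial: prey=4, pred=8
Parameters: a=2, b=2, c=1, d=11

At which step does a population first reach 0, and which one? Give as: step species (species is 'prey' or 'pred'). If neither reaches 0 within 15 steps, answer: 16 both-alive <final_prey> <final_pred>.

Answer: 1 pred

Derivation:
Step 1: prey: 4+0-0=4; pred: 8+0-8=0
First extinction: pred at step 1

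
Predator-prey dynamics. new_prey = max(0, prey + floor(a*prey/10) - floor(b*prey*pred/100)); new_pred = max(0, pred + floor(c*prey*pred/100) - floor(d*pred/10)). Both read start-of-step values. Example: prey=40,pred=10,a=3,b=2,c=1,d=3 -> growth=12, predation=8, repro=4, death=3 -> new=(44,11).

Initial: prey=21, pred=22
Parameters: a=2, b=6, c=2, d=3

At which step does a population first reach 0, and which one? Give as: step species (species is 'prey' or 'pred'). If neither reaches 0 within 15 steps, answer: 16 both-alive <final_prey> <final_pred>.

Answer: 1 prey

Derivation:
Step 1: prey: 21+4-27=0; pred: 22+9-6=25
First extinction: prey at step 1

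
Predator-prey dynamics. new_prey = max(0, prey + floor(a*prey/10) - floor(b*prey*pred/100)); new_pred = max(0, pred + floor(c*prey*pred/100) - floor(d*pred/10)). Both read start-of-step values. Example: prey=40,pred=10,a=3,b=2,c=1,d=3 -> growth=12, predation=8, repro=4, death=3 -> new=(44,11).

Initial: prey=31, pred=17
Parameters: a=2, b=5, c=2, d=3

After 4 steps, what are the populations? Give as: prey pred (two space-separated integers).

Step 1: prey: 31+6-26=11; pred: 17+10-5=22
Step 2: prey: 11+2-12=1; pred: 22+4-6=20
Step 3: prey: 1+0-1=0; pred: 20+0-6=14
Step 4: prey: 0+0-0=0; pred: 14+0-4=10

Answer: 0 10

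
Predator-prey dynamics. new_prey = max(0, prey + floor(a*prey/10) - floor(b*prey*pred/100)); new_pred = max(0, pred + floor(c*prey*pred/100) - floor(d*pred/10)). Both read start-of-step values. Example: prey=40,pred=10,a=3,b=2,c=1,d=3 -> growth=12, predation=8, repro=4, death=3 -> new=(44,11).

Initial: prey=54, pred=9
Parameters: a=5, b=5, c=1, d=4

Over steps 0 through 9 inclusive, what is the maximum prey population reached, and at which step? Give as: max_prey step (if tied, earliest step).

Answer: 57 1

Derivation:
Step 1: prey: 54+27-24=57; pred: 9+4-3=10
Step 2: prey: 57+28-28=57; pred: 10+5-4=11
Step 3: prey: 57+28-31=54; pred: 11+6-4=13
Step 4: prey: 54+27-35=46; pred: 13+7-5=15
Step 5: prey: 46+23-34=35; pred: 15+6-6=15
Step 6: prey: 35+17-26=26; pred: 15+5-6=14
Step 7: prey: 26+13-18=21; pred: 14+3-5=12
Step 8: prey: 21+10-12=19; pred: 12+2-4=10
Step 9: prey: 19+9-9=19; pred: 10+1-4=7
Max prey = 57 at step 1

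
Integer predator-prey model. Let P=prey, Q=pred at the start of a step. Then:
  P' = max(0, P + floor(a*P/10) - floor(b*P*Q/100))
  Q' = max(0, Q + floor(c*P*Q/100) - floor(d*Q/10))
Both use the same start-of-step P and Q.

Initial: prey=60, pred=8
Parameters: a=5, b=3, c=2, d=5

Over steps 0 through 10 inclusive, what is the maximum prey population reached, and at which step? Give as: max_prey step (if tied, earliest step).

Step 1: prey: 60+30-14=76; pred: 8+9-4=13
Step 2: prey: 76+38-29=85; pred: 13+19-6=26
Step 3: prey: 85+42-66=61; pred: 26+44-13=57
Step 4: prey: 61+30-104=0; pred: 57+69-28=98
Step 5: prey: 0+0-0=0; pred: 98+0-49=49
Step 6: prey: 0+0-0=0; pred: 49+0-24=25
Step 7: prey: 0+0-0=0; pred: 25+0-12=13
Step 8: prey: 0+0-0=0; pred: 13+0-6=7
Step 9: prey: 0+0-0=0; pred: 7+0-3=4
Step 10: prey: 0+0-0=0; pred: 4+0-2=2
Max prey = 85 at step 2

Answer: 85 2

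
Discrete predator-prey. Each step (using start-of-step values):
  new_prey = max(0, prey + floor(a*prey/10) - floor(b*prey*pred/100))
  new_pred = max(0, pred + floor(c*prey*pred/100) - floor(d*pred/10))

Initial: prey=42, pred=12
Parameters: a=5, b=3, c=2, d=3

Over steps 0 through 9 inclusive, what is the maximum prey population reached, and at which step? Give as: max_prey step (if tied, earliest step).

Step 1: prey: 42+21-15=48; pred: 12+10-3=19
Step 2: prey: 48+24-27=45; pred: 19+18-5=32
Step 3: prey: 45+22-43=24; pred: 32+28-9=51
Step 4: prey: 24+12-36=0; pred: 51+24-15=60
Step 5: prey: 0+0-0=0; pred: 60+0-18=42
Step 6: prey: 0+0-0=0; pred: 42+0-12=30
Step 7: prey: 0+0-0=0; pred: 30+0-9=21
Step 8: prey: 0+0-0=0; pred: 21+0-6=15
Step 9: prey: 0+0-0=0; pred: 15+0-4=11
Max prey = 48 at step 1

Answer: 48 1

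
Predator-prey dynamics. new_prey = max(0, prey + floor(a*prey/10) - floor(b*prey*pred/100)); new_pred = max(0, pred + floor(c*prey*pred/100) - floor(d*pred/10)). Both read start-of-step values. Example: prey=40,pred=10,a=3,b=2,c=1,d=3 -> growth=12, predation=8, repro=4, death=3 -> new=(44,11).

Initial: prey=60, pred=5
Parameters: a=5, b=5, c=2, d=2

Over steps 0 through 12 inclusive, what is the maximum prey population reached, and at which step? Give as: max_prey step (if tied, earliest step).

Answer: 75 1

Derivation:
Step 1: prey: 60+30-15=75; pred: 5+6-1=10
Step 2: prey: 75+37-37=75; pred: 10+15-2=23
Step 3: prey: 75+37-86=26; pred: 23+34-4=53
Step 4: prey: 26+13-68=0; pred: 53+27-10=70
Step 5: prey: 0+0-0=0; pred: 70+0-14=56
Step 6: prey: 0+0-0=0; pred: 56+0-11=45
Step 7: prey: 0+0-0=0; pred: 45+0-9=36
Step 8: prey: 0+0-0=0; pred: 36+0-7=29
Step 9: prey: 0+0-0=0; pred: 29+0-5=24
Step 10: prey: 0+0-0=0; pred: 24+0-4=20
Step 11: prey: 0+0-0=0; pred: 20+0-4=16
Step 12: prey: 0+0-0=0; pred: 16+0-3=13
Max prey = 75 at step 1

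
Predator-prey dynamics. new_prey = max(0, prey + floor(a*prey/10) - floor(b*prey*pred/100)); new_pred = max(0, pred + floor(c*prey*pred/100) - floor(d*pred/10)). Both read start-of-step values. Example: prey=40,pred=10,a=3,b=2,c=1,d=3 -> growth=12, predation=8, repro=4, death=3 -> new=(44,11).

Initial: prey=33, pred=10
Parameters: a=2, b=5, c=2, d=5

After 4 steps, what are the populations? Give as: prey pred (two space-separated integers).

Answer: 8 6

Derivation:
Step 1: prey: 33+6-16=23; pred: 10+6-5=11
Step 2: prey: 23+4-12=15; pred: 11+5-5=11
Step 3: prey: 15+3-8=10; pred: 11+3-5=9
Step 4: prey: 10+2-4=8; pred: 9+1-4=6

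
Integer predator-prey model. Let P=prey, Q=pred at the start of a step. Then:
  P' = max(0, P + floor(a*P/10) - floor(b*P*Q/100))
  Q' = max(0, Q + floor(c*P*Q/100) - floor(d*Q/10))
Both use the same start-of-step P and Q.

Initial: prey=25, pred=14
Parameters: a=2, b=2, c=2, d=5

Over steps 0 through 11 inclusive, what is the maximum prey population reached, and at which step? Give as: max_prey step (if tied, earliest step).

Answer: 27 11

Derivation:
Step 1: prey: 25+5-7=23; pred: 14+7-7=14
Step 2: prey: 23+4-6=21; pred: 14+6-7=13
Step 3: prey: 21+4-5=20; pred: 13+5-6=12
Step 4: prey: 20+4-4=20; pred: 12+4-6=10
Step 5: prey: 20+4-4=20; pred: 10+4-5=9
Step 6: prey: 20+4-3=21; pred: 9+3-4=8
Step 7: prey: 21+4-3=22; pred: 8+3-4=7
Step 8: prey: 22+4-3=23; pred: 7+3-3=7
Step 9: prey: 23+4-3=24; pred: 7+3-3=7
Step 10: prey: 24+4-3=25; pred: 7+3-3=7
Step 11: prey: 25+5-3=27; pred: 7+3-3=7
Max prey = 27 at step 11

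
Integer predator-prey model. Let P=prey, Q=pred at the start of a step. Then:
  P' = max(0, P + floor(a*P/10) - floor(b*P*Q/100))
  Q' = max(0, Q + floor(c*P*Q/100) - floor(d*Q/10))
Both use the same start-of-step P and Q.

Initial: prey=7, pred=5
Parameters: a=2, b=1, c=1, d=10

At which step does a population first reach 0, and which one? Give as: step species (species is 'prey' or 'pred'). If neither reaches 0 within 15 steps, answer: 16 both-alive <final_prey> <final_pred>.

Step 1: prey: 7+1-0=8; pred: 5+0-5=0
First extinction: pred at step 1

Answer: 1 pred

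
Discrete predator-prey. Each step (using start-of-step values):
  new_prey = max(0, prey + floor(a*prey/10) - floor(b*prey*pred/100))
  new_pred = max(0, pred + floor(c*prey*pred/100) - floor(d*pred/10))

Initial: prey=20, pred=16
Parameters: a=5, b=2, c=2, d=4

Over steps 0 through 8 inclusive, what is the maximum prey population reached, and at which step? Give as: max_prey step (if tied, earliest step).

Step 1: prey: 20+10-6=24; pred: 16+6-6=16
Step 2: prey: 24+12-7=29; pred: 16+7-6=17
Step 3: prey: 29+14-9=34; pred: 17+9-6=20
Step 4: prey: 34+17-13=38; pred: 20+13-8=25
Step 5: prey: 38+19-19=38; pred: 25+19-10=34
Step 6: prey: 38+19-25=32; pred: 34+25-13=46
Step 7: prey: 32+16-29=19; pred: 46+29-18=57
Step 8: prey: 19+9-21=7; pred: 57+21-22=56
Max prey = 38 at step 4

Answer: 38 4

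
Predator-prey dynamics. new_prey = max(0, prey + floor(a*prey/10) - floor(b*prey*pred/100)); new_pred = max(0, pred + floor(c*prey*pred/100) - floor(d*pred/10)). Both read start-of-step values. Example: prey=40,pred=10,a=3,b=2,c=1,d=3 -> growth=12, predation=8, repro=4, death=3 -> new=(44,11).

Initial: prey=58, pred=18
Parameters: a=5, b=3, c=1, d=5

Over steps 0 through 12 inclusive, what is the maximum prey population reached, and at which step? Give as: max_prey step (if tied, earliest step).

Step 1: prey: 58+29-31=56; pred: 18+10-9=19
Step 2: prey: 56+28-31=53; pred: 19+10-9=20
Step 3: prey: 53+26-31=48; pred: 20+10-10=20
Step 4: prey: 48+24-28=44; pred: 20+9-10=19
Step 5: prey: 44+22-25=41; pred: 19+8-9=18
Step 6: prey: 41+20-22=39; pred: 18+7-9=16
Step 7: prey: 39+19-18=40; pred: 16+6-8=14
Step 8: prey: 40+20-16=44; pred: 14+5-7=12
Step 9: prey: 44+22-15=51; pred: 12+5-6=11
Step 10: prey: 51+25-16=60; pred: 11+5-5=11
Step 11: prey: 60+30-19=71; pred: 11+6-5=12
Step 12: prey: 71+35-25=81; pred: 12+8-6=14
Max prey = 81 at step 12

Answer: 81 12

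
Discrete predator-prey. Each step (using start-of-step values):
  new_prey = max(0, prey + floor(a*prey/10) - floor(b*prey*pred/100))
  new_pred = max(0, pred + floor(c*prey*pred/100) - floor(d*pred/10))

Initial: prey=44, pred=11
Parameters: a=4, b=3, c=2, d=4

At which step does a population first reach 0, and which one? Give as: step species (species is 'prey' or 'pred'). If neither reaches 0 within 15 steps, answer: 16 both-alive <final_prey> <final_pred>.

Step 1: prey: 44+17-14=47; pred: 11+9-4=16
Step 2: prey: 47+18-22=43; pred: 16+15-6=25
Step 3: prey: 43+17-32=28; pred: 25+21-10=36
Step 4: prey: 28+11-30=9; pred: 36+20-14=42
Step 5: prey: 9+3-11=1; pred: 42+7-16=33
Step 6: prey: 1+0-0=1; pred: 33+0-13=20
Step 7: prey: 1+0-0=1; pred: 20+0-8=12
Step 8: prey: 1+0-0=1; pred: 12+0-4=8
Step 9: prey: 1+0-0=1; pred: 8+0-3=5
Step 10: prey: 1+0-0=1; pred: 5+0-2=3
Step 11: prey: 1+0-0=1; pred: 3+0-1=2
Step 12: prey: 1+0-0=1; pred: 2+0-0=2
Steps 13-15: state stable at prey=1, pred=2 (no change)
No extinction within 15 steps

Answer: 16 both-alive 1 2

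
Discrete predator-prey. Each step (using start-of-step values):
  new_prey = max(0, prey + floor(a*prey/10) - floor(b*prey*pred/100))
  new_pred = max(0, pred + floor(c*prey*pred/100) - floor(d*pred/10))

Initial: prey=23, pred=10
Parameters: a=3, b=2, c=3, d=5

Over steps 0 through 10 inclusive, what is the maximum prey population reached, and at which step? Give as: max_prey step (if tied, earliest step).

Step 1: prey: 23+6-4=25; pred: 10+6-5=11
Step 2: prey: 25+7-5=27; pred: 11+8-5=14
Step 3: prey: 27+8-7=28; pred: 14+11-7=18
Step 4: prey: 28+8-10=26; pred: 18+15-9=24
Step 5: prey: 26+7-12=21; pred: 24+18-12=30
Step 6: prey: 21+6-12=15; pred: 30+18-15=33
Step 7: prey: 15+4-9=10; pred: 33+14-16=31
Step 8: prey: 10+3-6=7; pred: 31+9-15=25
Step 9: prey: 7+2-3=6; pred: 25+5-12=18
Step 10: prey: 6+1-2=5; pred: 18+3-9=12
Max prey = 28 at step 3

Answer: 28 3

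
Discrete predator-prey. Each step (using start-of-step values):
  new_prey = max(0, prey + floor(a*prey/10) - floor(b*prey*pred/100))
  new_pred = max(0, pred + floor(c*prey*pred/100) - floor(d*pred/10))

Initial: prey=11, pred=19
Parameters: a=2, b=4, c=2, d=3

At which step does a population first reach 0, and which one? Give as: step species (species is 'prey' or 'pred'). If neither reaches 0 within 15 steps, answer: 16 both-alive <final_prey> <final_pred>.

Step 1: prey: 11+2-8=5; pred: 19+4-5=18
Step 2: prey: 5+1-3=3; pred: 18+1-5=14
Step 3: prey: 3+0-1=2; pred: 14+0-4=10
Step 4: prey: 2+0-0=2; pred: 10+0-3=7
Step 5: prey: 2+0-0=2; pred: 7+0-2=5
Step 6: prey: 2+0-0=2; pred: 5+0-1=4
Step 7: prey: 2+0-0=2; pred: 4+0-1=3
Step 8: prey: 2+0-0=2; pred: 3+0-0=3
Steps 9-15: state stable at prey=2, pred=3 (no change)
No extinction within 15 steps

Answer: 16 both-alive 2 3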